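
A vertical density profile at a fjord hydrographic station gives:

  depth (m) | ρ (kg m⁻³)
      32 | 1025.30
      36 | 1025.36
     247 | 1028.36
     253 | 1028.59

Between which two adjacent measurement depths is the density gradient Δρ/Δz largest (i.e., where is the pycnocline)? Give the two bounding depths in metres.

Compute the density gradient over each adjacent pair:
  32–36 m: Δρ/Δz = 0.06/4 = 0.015 kg m⁻⁴
  36–247 m: Δρ/Δz = 3.00/211 = 0.014 kg m⁻⁴
  247–253 m: Δρ/Δz = 0.23/6 = 0.038 kg m⁻⁴
The largest gradient is in the 247–253 m interval — the pycnocline.

247–253 m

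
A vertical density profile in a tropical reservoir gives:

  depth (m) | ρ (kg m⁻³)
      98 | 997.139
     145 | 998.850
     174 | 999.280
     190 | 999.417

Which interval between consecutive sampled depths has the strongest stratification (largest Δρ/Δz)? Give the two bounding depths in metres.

Compute the density gradient over each adjacent pair:
  98–145 m: Δρ/Δz = 1.711/47 = 0.036 kg m⁻⁴
  145–174 m: Δρ/Δz = 0.430/29 = 0.015 kg m⁻⁴
  174–190 m: Δρ/Δz = 0.137/16 = 8.6 × 10⁻³ kg m⁻⁴
The largest gradient is in the 98–145 m interval — the pycnocline.

98–145 m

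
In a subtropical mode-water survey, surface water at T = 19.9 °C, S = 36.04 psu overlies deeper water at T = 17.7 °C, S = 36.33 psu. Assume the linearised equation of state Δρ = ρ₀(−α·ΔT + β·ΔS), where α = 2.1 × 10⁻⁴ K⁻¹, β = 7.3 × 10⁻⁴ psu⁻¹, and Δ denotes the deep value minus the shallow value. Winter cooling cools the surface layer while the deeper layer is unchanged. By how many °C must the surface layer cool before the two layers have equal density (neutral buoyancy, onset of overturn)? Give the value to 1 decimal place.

3.2 °C

Neutral buoyancy requires Δρ = 0, i.e. −α(T_deep − T_surf′) + β(S_deep − S_surf) = 0.
T_surf′ = T_deep − (β/α)·ΔS = 17.7 − (7.3 × 10⁻⁴/2.1 × 10⁻⁴)·(+0.29) = 16.692 °C.
Cooling required: 19.9 − (16.692) = 3.208 °C.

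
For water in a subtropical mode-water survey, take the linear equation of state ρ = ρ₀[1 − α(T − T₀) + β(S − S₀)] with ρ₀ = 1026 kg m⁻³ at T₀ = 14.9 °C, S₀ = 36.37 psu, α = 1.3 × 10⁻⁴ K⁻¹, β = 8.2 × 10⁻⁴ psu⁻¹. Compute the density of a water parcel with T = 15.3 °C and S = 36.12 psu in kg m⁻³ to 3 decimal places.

T − T₀ = +0.4 K, S − S₀ = -0.25 psu.
Bracket = 1 − α·(+0.4) + β·(-0.25) = 1 + (-2.57 × 10⁻⁴) = 0.9997430.
ρ = 1026 × 0.9997430 = 1025.736 kg m⁻³.

1025.736 kg m⁻³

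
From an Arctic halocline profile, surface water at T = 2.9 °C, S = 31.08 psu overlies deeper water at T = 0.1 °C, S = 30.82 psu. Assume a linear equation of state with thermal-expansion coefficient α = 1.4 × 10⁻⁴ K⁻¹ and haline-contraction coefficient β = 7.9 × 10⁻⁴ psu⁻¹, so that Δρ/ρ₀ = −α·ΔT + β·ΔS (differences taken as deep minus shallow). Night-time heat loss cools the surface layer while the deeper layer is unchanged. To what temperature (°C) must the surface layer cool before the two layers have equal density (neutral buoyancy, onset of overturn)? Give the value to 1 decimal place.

Neutral buoyancy requires Δρ = 0, i.e. −α(T_deep − T_surf′) + β(S_deep − S_surf) = 0.
T_surf′ = T_deep − (β/α)·ΔS = 0.1 − (7.9 × 10⁻⁴/1.4 × 10⁻⁴)·(-0.26) = 1.567 °C.
Cooling required: 2.9 − (1.567) = 1.333 °C.

1.6 °C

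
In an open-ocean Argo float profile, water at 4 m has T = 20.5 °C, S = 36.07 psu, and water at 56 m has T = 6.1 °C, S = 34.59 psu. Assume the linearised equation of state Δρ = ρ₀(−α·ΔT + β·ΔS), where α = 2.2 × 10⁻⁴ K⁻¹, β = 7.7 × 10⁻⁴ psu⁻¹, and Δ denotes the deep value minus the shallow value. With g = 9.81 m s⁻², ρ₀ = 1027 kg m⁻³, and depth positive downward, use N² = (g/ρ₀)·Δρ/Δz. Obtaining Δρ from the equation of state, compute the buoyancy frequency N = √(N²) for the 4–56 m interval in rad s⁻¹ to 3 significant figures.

ΔT = -14.4 K, ΔS = -1.48 psu (deep − shallow).
Δρ/ρ₀ = −αΔT + βΔS = 3.168 × 10⁻³ − 1.1396 × 10⁻³ = 2.0284 × 10⁻³, so Δρ ≈ 2.083 kg m⁻³.
N² = (g/ρ₀)·Δρ/Δz = g·(Δρ/ρ₀)/Δz = 9.81 × 2.0284 × 10⁻³ / 52 = 3.8267 × 10⁻⁴ s⁻².
N = √(3.8267 × 10⁻⁴) = 0.019562 rad s⁻¹ ≈ 0.0196 rad s⁻¹.

0.0196 rad s⁻¹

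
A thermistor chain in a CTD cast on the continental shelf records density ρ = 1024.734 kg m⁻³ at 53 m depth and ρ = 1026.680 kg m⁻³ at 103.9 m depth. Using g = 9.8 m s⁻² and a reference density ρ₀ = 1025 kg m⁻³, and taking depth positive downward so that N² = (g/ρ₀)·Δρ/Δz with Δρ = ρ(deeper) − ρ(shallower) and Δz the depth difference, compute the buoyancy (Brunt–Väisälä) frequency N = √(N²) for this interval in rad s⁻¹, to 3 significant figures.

Δρ = 1026.680 − 1024.734 = 1.946 kg m⁻³ over Δz = 103.9 − 53 = 50.9 m.
N² = (9.8/1025) × (1.946/50.9) = 3.6553 × 10⁻⁴ s⁻².
N = √(3.6553 × 10⁻⁴) = 0.019119 rad s⁻¹ ≈ 0.0191 rad s⁻¹.

0.0191 rad s⁻¹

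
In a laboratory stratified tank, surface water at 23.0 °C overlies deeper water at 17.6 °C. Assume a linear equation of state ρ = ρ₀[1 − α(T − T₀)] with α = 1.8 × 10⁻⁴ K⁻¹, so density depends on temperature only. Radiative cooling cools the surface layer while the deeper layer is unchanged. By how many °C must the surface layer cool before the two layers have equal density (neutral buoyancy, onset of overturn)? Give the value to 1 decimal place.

5.4 °C

With temperature the only control, equal density requires T_surf′ = T_deep.
T_surf′ = 17.6 °C.
Cooling required: 23.0 − 17.6 = 5.4 °C.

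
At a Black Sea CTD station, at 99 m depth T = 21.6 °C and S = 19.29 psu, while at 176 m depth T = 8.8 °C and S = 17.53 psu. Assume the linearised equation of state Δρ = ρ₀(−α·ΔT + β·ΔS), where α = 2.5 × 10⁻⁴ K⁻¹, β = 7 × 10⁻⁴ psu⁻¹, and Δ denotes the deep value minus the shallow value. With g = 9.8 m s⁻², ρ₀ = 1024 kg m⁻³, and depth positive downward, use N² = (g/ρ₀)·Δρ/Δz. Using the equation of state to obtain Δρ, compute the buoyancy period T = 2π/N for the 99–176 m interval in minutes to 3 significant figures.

6.62 min

ΔT = -12.8 K, ΔS = -1.76 psu (deep − shallow).
Δρ/ρ₀ = −αΔT + βΔS = 3.20 × 10⁻³ − 1.232 × 10⁻³ = 1.968 × 10⁻³, so Δρ ≈ 2.015 kg m⁻³.
N² = (g/ρ₀)·Δρ/Δz = g·(Δρ/ρ₀)/Δz = 9.8 × 1.968 × 10⁻³ / 77 = 2.5047 × 10⁻⁴ s⁻².
N = √(2.5047 × 10⁻⁴) = 0.015826 rad s⁻¹ → T = 2π/N = 397.02 s = 6.6170 min ≈ 6.62 min.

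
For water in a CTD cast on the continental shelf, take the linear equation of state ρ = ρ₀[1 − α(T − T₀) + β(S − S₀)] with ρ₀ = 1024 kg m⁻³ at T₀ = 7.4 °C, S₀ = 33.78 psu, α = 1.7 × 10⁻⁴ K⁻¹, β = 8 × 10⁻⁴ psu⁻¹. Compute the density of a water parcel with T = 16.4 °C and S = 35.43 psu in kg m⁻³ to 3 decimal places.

1023.785 kg m⁻³

T − T₀ = +9.0 K, S − S₀ = +1.65 psu.
Bracket = 1 − α·(+9.0) + β·(+1.65) = 1 + (-2.10 × 10⁻⁴) = 0.9997900.
ρ = 1024 × 0.9997900 = 1023.785 kg m⁻³.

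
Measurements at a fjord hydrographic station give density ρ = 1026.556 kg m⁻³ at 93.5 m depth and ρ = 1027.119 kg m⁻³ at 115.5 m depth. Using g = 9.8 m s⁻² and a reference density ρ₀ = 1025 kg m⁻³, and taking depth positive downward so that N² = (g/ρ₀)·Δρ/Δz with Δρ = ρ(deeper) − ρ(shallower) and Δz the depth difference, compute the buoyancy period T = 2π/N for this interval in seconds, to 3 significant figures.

402 s

Δρ = 1027.119 − 1026.556 = 0.563 kg m⁻³ over Δz = 115.5 − 93.5 = 22 m.
N² = (9.8/1025) × (0.563/22) = 2.4467 × 10⁻⁴ s⁻².
N = √(2.4467 × 10⁻⁴) = 0.015642 rad s⁻¹, so T = 2π/N = 401.69 s ≈ 402 s.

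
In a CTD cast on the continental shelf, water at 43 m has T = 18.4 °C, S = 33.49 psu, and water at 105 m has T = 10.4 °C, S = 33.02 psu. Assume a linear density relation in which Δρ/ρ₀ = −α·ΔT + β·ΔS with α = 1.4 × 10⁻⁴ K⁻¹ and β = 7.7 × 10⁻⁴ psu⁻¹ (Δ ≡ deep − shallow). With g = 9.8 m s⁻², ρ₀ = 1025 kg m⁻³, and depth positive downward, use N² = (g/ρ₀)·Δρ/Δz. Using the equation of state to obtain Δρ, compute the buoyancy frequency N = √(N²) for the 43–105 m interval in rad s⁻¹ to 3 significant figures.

0.0109 rad s⁻¹

ΔT = -8.0 K, ΔS = -0.47 psu (deep − shallow).
Δρ/ρ₀ = −αΔT + βΔS = 1.12 × 10⁻³ − 3.619 × 10⁻⁴ = 7.581 × 10⁻⁴, so Δρ ≈ 0.7771 kg m⁻³.
N² = (g/ρ₀)·Δρ/Δz = g·(Δρ/ρ₀)/Δz = 9.8 × 7.581 × 10⁻⁴ / 62 = 1.1983 × 10⁻⁴ s⁻².
N = √(1.1983 × 10⁻⁴) = 0.010947 rad s⁻¹ ≈ 0.0109 rad s⁻¹.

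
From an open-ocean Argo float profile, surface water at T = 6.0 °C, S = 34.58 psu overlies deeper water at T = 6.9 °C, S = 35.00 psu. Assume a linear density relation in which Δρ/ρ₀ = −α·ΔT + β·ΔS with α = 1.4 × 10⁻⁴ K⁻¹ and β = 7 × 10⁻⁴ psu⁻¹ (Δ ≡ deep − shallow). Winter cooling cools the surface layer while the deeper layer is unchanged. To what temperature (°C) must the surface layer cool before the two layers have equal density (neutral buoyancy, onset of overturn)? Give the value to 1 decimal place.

Neutral buoyancy requires Δρ = 0, i.e. −α(T_deep − T_surf′) + β(S_deep − S_surf) = 0.
T_surf′ = T_deep − (β/α)·ΔS = 6.9 − (7 × 10⁻⁴/1.4 × 10⁻⁴)·(+0.42) = 4.800 °C.
Cooling required: 6.0 − (4.800) = 1.200 °C.

4.8 °C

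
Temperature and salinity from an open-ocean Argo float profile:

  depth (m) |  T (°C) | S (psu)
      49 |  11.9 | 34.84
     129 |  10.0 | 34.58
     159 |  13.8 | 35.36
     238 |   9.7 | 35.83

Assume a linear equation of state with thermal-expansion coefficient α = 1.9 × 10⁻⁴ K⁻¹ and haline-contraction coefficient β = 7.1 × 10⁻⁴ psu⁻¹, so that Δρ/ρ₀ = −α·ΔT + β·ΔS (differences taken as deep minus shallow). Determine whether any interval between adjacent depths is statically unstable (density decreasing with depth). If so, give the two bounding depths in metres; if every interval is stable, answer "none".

129–159 m

Evaluate Δρ/ρ₀ = −αΔT + βΔS across each adjacent pair:
  49–129 m: −αΔT+βΔS = −(1.9 × 10⁻⁴)(-1.9)+(7.1 × 10⁻⁴)(-0.26) = 1.8 × 10⁻⁴ → stable
  129–159 m: −αΔT+βΔS = −(1.9 × 10⁻⁴)(+3.8)+(7.1 × 10⁻⁴)(+0.78) = -1.7 × 10⁻⁴ → UNSTABLE
  159–238 m: −αΔT+βΔS = −(1.9 × 10⁻⁴)(-4.1)+(7.1 × 10⁻⁴)(+0.47) = 1.1 × 10⁻³ → stable
The 129–159 m interval has Δρ < 0: lighter water underlies denser water.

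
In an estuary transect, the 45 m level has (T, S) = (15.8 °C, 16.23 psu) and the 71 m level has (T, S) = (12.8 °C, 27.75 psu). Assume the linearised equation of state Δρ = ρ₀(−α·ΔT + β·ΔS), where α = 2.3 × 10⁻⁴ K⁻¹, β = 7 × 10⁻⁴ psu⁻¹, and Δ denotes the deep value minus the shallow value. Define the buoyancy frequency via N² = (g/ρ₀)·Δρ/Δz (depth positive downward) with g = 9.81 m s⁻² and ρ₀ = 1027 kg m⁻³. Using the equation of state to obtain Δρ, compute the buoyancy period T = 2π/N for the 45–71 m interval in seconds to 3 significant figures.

ΔT = -3.0 K, ΔS = +11.52 psu (deep − shallow).
Δρ/ρ₀ = −αΔT + βΔS = 6.90 × 10⁻⁴ + 8.064 × 10⁻³ = 8.754 × 10⁻³, so Δρ ≈ 8.990 kg m⁻³.
N² = (g/ρ₀)·Δρ/Δz = g·(Δρ/ρ₀)/Δz = 9.81 × 8.754 × 10⁻³ / 26 = 3.3030 × 10⁻³ s⁻².
N = √(3.3030 × 10⁻³) = 0.057472 rad s⁻¹ → T = 2π/N = 109.33 s ≈ 109 s.

109 s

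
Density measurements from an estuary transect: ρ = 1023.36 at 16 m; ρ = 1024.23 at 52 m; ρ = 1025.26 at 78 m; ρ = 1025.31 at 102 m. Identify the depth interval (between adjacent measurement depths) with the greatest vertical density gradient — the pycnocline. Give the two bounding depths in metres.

52–78 m

Compute the density gradient over each adjacent pair:
  16–52 m: Δρ/Δz = 0.87/36 = 0.024 kg m⁻⁴
  52–78 m: Δρ/Δz = 1.03/26 = 0.040 kg m⁻⁴
  78–102 m: Δρ/Δz = 0.05/24 = 2.1 × 10⁻³ kg m⁻⁴
The largest gradient is in the 52–78 m interval — the pycnocline.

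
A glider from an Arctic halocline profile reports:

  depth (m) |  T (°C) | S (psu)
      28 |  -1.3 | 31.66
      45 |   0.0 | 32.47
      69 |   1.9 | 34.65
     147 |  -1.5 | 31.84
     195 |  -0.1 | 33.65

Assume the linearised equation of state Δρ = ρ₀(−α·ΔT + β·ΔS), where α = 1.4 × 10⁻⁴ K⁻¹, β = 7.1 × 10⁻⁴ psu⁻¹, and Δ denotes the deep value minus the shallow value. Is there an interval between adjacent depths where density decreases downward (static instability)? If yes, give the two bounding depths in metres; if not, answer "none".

Evaluate Δρ/ρ₀ = −αΔT + βΔS across each adjacent pair:
  28–45 m: −αΔT+βΔS = −(1.4 × 10⁻⁴)(+1.3)+(7.1 × 10⁻⁴)(+0.81) = 3.9 × 10⁻⁴ → stable
  45–69 m: −αΔT+βΔS = −(1.4 × 10⁻⁴)(+1.9)+(7.1 × 10⁻⁴)(+2.18) = 1.3 × 10⁻³ → stable
  69–147 m: −αΔT+βΔS = −(1.4 × 10⁻⁴)(-3.4)+(7.1 × 10⁻⁴)(-2.81) = -1.5 × 10⁻³ → UNSTABLE
  147–195 m: −αΔT+βΔS = −(1.4 × 10⁻⁴)(+1.4)+(7.1 × 10⁻⁴)(+1.81) = 1.1 × 10⁻³ → stable
The 69–147 m interval has Δρ < 0: lighter water underlies denser water.

69–147 m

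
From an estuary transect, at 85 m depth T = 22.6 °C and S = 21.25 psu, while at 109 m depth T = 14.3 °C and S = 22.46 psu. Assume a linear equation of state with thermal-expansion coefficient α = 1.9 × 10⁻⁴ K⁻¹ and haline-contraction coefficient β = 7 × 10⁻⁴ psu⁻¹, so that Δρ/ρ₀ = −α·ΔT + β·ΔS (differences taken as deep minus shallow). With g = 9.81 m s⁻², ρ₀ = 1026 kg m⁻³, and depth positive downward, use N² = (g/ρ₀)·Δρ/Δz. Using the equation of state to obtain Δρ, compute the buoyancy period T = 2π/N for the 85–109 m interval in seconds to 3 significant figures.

ΔT = -8.3 K, ΔS = +1.21 psu (deep − shallow).
Δρ/ρ₀ = −αΔT + βΔS = 1.577 × 10⁻³ + 8.47 × 10⁻⁴ = 2.424 × 10⁻³, so Δρ ≈ 2.487 kg m⁻³.
N² = (g/ρ₀)·Δρ/Δz = g·(Δρ/ρ₀)/Δz = 9.81 × 2.424 × 10⁻³ / 24 = 9.9081 × 10⁻⁴ s⁻².
N = √(9.9081 × 10⁻⁴) = 0.031477 rad s⁻¹ → T = 2π/N = 199.61 s ≈ 200 s.

200 s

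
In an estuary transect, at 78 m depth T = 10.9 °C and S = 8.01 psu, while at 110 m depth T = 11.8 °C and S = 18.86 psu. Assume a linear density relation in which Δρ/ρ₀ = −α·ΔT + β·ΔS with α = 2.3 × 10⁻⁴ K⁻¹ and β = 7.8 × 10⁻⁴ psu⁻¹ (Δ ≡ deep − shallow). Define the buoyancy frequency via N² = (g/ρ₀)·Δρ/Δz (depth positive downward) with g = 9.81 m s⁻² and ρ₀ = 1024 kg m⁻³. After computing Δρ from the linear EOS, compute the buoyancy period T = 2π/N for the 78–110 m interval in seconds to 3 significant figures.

ΔT = +0.9 K, ΔS = +10.85 psu (deep − shallow).
Δρ/ρ₀ = −αΔT + βΔS = -2.07 × 10⁻⁴ + 8.463 × 10⁻³ = 8.256 × 10⁻³, so Δρ ≈ 8.454 kg m⁻³.
N² = (g/ρ₀)·Δρ/Δz = g·(Δρ/ρ₀)/Δz = 9.81 × 8.256 × 10⁻³ / 32 = 2.5310 × 10⁻³ s⁻².
N = √(2.5310 × 10⁻³) = 0.050309 rad s⁻¹ → T = 2π/N = 124.89 s ≈ 125 s.

125 s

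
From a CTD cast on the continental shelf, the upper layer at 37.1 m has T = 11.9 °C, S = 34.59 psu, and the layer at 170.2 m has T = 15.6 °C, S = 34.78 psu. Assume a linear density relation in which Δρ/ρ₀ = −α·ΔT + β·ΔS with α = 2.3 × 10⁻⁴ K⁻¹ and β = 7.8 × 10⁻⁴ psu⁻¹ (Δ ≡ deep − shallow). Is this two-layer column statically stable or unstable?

ΔT = 15.6 − 11.9 = +3.7 K and ΔS = 34.78 − 34.59 = +0.19 psu (deep − shallow).
−αΔT = -8.51 × 10⁻⁴; βΔS = 1.482 × 10⁻⁴; sum Δρ/ρ₀ = -7.028 × 10⁻⁴.
Δρ/ρ₀ < 0, so Δρ < 0: deeper water is lighter → statically unstable; the column would overturn.

unstable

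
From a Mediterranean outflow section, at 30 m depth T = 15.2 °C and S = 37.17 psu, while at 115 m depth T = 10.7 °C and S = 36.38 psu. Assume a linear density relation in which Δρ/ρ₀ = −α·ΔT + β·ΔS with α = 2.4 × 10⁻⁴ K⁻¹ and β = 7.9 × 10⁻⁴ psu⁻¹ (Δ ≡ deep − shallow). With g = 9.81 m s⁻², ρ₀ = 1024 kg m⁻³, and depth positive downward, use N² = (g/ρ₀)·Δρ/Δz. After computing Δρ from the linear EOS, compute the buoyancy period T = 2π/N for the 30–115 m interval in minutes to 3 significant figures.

14.4 min

ΔT = -4.5 K, ΔS = -0.79 psu (deep − shallow).
Δρ/ρ₀ = −αΔT + βΔS = 1.08 × 10⁻³ − 6.241 × 10⁻⁴ = 4.559 × 10⁻⁴, so Δρ ≈ 0.4668 kg m⁻³.
N² = (g/ρ₀)·Δρ/Δz = g·(Δρ/ρ₀)/Δz = 9.81 × 4.559 × 10⁻⁴ / 85 = 5.2616 × 10⁻⁵ s⁻².
N = √(5.2616 × 10⁻⁵) = 7.2537 × 10⁻³ rad s⁻¹ → T = 2π/N = 866.20 s = 14.437 min ≈ 14.4 min.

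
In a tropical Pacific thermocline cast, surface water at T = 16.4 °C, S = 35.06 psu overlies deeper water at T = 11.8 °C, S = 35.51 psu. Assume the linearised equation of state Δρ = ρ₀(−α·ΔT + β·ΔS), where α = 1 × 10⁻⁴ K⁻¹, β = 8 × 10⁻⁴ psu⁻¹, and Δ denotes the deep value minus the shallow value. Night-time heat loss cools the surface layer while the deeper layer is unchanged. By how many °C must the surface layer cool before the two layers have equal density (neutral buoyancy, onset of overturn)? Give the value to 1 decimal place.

8.2 °C

Neutral buoyancy requires Δρ = 0, i.e. −α(T_deep − T_surf′) + β(S_deep − S_surf) = 0.
T_surf′ = T_deep − (β/α)·ΔS = 11.8 − (8 × 10⁻⁴/1 × 10⁻⁴)·(+0.45) = 8.200 °C.
Cooling required: 16.4 − (8.200) = 8.200 °C.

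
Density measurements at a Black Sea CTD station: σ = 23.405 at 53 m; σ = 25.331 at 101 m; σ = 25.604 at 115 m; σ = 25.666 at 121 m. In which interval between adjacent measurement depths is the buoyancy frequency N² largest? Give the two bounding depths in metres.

Compute the density gradient over each adjacent pair:
  53–101 m: Δρ/Δz = 1.926/48 = 0.040 kg m⁻⁴
  101–115 m: Δρ/Δz = 0.273/14 = 0.019 kg m⁻⁴
  115–121 m: Δρ/Δz = 0.062/6 = 0.010 kg m⁻⁴
The largest gradient is in the 53–101 m interval — the pycnocline.

53–101 m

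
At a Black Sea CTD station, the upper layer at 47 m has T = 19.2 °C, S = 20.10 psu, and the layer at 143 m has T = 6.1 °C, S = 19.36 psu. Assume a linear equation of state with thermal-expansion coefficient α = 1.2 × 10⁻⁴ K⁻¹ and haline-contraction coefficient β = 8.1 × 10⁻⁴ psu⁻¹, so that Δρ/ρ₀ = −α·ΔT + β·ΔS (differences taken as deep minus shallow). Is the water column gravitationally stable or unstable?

ΔT = 6.1 − 19.2 = -13.1 K and ΔS = 19.36 − 20.10 = -0.74 psu (deep − shallow).
−αΔT = 1.572 × 10⁻³; βΔS = -5.994 × 10⁻⁴; sum Δρ/ρ₀ = 9.726 × 10⁻⁴.
Δρ/ρ₀ > 0, so Δρ > 0: deeper water is denser → statically stable.

stable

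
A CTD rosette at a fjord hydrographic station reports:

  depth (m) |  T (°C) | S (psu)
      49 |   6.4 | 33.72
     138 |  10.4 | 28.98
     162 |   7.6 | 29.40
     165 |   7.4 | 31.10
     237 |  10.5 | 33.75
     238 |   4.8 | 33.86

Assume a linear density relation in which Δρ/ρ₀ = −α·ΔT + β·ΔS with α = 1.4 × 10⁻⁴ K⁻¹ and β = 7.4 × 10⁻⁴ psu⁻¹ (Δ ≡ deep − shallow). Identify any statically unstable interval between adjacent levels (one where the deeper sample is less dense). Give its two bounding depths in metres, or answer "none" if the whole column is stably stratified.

49–138 m

Evaluate Δρ/ρ₀ = −αΔT + βΔS across each adjacent pair:
  49–138 m: −αΔT+βΔS = −(1.4 × 10⁻⁴)(+4.0)+(7.4 × 10⁻⁴)(-4.74) = -4.1 × 10⁻³ → UNSTABLE
  138–162 m: −αΔT+βΔS = −(1.4 × 10⁻⁴)(-2.8)+(7.4 × 10⁻⁴)(+0.42) = 7.0 × 10⁻⁴ → stable
  162–165 m: −αΔT+βΔS = −(1.4 × 10⁻⁴)(-0.2)+(7.4 × 10⁻⁴)(+1.70) = 1.3 × 10⁻³ → stable
  165–237 m: −αΔT+βΔS = −(1.4 × 10⁻⁴)(+3.1)+(7.4 × 10⁻⁴)(+2.65) = 1.5 × 10⁻³ → stable
  237–238 m: −αΔT+βΔS = −(1.4 × 10⁻⁴)(-5.7)+(7.4 × 10⁻⁴)(+0.11) = 8.8 × 10⁻⁴ → stable
The 49–138 m interval has Δρ < 0: lighter water underlies denser water.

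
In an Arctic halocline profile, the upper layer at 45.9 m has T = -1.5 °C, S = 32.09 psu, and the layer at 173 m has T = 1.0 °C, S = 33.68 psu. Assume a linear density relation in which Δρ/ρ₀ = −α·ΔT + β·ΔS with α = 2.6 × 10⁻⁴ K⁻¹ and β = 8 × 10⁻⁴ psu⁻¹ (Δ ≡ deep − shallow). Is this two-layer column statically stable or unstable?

stable

ΔT = 1.0 − -1.5 = +2.5 K and ΔS = 33.68 − 32.09 = +1.59 psu (deep − shallow).
−αΔT = -6.50 × 10⁻⁴; βΔS = 1.272 × 10⁻³; sum Δρ/ρ₀ = 6.22 × 10⁻⁴.
Δρ/ρ₀ > 0, so Δρ > 0: deeper water is denser → statically stable.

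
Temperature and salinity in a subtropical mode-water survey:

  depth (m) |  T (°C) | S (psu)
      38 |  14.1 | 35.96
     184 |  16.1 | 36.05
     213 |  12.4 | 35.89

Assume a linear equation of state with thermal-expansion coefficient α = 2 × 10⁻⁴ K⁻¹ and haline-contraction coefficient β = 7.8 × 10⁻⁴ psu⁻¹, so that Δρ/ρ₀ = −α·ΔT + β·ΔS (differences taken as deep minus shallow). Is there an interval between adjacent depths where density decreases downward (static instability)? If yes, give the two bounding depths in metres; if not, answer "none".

38–184 m

Evaluate Δρ/ρ₀ = −αΔT + βΔS across each adjacent pair:
  38–184 m: −αΔT+βΔS = −(2 × 10⁻⁴)(+2.0)+(7.8 × 10⁻⁴)(+0.09) = -3.3 × 10⁻⁴ → UNSTABLE
  184–213 m: −αΔT+βΔS = −(2 × 10⁻⁴)(-3.7)+(7.8 × 10⁻⁴)(-0.16) = 6.2 × 10⁻⁴ → stable
The 38–184 m interval has Δρ < 0: lighter water underlies denser water.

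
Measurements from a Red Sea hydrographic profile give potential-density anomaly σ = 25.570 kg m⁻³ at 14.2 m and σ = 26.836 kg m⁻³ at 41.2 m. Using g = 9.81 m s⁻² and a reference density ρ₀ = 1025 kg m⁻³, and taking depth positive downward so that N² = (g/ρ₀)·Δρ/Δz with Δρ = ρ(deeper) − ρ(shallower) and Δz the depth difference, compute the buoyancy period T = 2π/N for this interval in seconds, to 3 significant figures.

Δρ = 1026.836 − 1025.570 = 1.266 kg m⁻³ over Δz = 41.2 − 14.2 = 27 m.
N² = (9.81/1025) × (1.266/27) = 4.4876 × 10⁻⁴ s⁻².
N = √(4.4876 × 10⁻⁴) = 0.021184 rad s⁻¹, so T = 2π/N = 296.60 s ≈ 297 s.

297 s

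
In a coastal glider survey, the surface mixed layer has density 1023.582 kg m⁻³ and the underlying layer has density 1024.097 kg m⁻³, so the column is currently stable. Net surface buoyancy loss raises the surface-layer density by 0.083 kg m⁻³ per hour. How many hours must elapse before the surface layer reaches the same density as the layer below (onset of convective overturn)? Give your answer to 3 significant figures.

6.20 hours

Density deficit of the surface layer: 1024.097 − 1023.582 = 0.515 kg m⁻³.
Required change = 0.515 / 0.083 = 6.20 hours.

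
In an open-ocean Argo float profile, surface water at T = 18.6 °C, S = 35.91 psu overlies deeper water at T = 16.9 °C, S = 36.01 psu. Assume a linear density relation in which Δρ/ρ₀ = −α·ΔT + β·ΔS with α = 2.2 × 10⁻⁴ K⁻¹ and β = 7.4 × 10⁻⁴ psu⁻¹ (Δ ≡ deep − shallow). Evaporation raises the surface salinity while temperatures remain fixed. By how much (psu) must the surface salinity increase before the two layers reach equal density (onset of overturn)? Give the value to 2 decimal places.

0.61 psu

Neutral buoyancy requires −α(T_deep − T_surf) + β(S_deep − S_surf′) = 0.
S_surf′ = S_deep − (α/β)·ΔT = 36.01 − (2.2 × 10⁻⁴/7.4 × 10⁻⁴)·(-1.7) = 36.5154 psu.
Increase required: 36.5154 − 35.91 = 0.6054 psu.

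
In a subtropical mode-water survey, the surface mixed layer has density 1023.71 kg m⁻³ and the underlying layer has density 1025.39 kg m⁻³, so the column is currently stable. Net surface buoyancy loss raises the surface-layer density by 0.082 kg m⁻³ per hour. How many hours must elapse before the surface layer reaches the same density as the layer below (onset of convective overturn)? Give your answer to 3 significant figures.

Density deficit of the surface layer: 1025.39 − 1023.71 = 1.68 kg m⁻³.
Required change = 1.68 / 0.082 = 20.5 hours.

20.5 hours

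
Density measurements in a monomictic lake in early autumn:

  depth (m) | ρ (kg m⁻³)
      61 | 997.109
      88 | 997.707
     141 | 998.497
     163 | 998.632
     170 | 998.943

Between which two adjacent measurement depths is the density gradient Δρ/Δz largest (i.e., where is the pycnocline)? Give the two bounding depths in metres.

163–170 m

Compute the density gradient over each adjacent pair:
  61–88 m: Δρ/Δz = 0.598/27 = 0.022 kg m⁻⁴
  88–141 m: Δρ/Δz = 0.790/53 = 0.015 kg m⁻⁴
  141–163 m: Δρ/Δz = 0.135/22 = 6.1 × 10⁻³ kg m⁻⁴
  163–170 m: Δρ/Δz = 0.311/7 = 0.044 kg m⁻⁴
The largest gradient is in the 163–170 m interval — the pycnocline.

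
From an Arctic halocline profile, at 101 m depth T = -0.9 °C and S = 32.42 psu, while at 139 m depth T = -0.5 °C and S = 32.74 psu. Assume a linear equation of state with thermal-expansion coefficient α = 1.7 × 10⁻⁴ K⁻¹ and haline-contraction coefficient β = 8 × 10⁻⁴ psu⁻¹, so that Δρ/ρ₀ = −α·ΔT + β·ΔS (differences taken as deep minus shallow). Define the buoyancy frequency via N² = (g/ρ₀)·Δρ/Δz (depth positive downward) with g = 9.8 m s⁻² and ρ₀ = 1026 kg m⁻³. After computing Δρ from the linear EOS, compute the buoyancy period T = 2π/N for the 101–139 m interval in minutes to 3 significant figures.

ΔT = +0.4 K, ΔS = +0.32 psu (deep − shallow).
Δρ/ρ₀ = −αΔT + βΔS = -6.80 × 10⁻⁵ + 2.56 × 10⁻⁴ = 1.88 × 10⁻⁴, so Δρ ≈ 0.1929 kg m⁻³.
N² = (g/ρ₀)·Δρ/Δz = g·(Δρ/ρ₀)/Δz = 9.8 × 1.88 × 10⁻⁴ / 38 = 4.8484 × 10⁻⁵ s⁻².
N = √(4.8484 × 10⁻⁵) = 6.9630 × 10⁻³ rad s⁻¹ → T = 2π/N = 902.37 s = 15.040 min ≈ 15.0 min.

15.0 min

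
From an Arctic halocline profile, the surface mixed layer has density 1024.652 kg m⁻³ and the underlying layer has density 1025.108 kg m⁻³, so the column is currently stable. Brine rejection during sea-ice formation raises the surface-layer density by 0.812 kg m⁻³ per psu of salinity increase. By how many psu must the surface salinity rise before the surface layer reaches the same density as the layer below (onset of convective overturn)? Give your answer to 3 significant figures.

0.562 psu

Density deficit of the surface layer: 1025.108 − 1024.652 = 0.456 kg m⁻³.
Required change = 0.456 / 0.812 = 0.562 psu.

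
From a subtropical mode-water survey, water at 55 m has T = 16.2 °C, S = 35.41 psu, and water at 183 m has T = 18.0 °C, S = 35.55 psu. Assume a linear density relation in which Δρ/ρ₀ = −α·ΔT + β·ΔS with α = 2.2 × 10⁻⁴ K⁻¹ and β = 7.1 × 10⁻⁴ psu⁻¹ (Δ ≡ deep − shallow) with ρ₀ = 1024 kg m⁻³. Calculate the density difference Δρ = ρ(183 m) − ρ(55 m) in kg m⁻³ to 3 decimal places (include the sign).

ΔT = +1.8 K, ΔS = +0.14 psu (deep − shallow).
Δρ/ρ₀ = −(2.2 × 10⁻⁴)(+1.8) + (7.1 × 10⁻⁴)(+0.14) = -2.966 × 10⁻⁴.
Δρ = 1024 × (-2.966 × 10⁻⁴) = -0.304 kg m⁻³.
Negative Δρ: lighter below, statically unstable.

-0.304 kg m⁻³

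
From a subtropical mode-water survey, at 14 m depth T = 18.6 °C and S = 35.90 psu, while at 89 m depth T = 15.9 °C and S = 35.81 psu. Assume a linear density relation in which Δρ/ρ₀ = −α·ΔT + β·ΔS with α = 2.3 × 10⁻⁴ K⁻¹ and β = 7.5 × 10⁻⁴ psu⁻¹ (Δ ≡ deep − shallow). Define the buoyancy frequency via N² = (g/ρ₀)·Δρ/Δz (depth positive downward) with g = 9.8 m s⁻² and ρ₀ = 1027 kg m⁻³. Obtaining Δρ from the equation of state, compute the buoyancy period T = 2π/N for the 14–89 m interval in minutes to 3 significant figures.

12.3 min

ΔT = -2.7 K, ΔS = -0.09 psu (deep − shallow).
Δρ/ρ₀ = −αΔT + βΔS = 6.21 × 10⁻⁴ − 6.75 × 10⁻⁵ = 5.535 × 10⁻⁴, so Δρ ≈ 0.5684 kg m⁻³.
N² = (g/ρ₀)·Δρ/Δz = g·(Δρ/ρ₀)/Δz = 9.8 × 5.535 × 10⁻⁴ / 75 = 7.2324 × 10⁻⁵ s⁻².
N = √(7.2324 × 10⁻⁵) = 8.5044 × 10⁻³ rad s⁻¹ → T = 2π/N = 738.82 s = 12.314 min ≈ 12.3 min.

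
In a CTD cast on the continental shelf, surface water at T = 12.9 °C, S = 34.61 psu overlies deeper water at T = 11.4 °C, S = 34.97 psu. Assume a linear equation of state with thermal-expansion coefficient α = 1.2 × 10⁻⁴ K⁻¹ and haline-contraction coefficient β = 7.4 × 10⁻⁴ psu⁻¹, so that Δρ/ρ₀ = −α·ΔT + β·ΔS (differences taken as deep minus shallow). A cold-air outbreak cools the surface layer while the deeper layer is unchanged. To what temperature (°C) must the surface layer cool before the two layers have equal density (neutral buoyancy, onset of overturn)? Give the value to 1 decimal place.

Neutral buoyancy requires Δρ = 0, i.e. −α(T_deep − T_surf′) + β(S_deep − S_surf) = 0.
T_surf′ = T_deep − (β/α)·ΔS = 11.4 − (7.4 × 10⁻⁴/1.2 × 10⁻⁴)·(+0.36) = 9.180 °C.
Cooling required: 12.9 − (9.180) = 3.720 °C.

9.2 °C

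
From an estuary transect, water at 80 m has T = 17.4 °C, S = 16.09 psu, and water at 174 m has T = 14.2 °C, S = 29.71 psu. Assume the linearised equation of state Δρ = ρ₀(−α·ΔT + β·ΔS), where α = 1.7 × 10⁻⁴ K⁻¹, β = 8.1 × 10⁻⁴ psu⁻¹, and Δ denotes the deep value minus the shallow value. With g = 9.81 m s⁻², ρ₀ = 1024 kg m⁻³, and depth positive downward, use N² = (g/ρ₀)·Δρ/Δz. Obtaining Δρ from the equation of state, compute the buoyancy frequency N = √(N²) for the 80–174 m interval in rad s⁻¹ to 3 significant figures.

0.0348 rad s⁻¹

ΔT = -3.2 K, ΔS = +13.62 psu (deep − shallow).
Δρ/ρ₀ = −αΔT + βΔS = 5.44 × 10⁻⁴ + 0.0110322 = 0.0115762, so Δρ ≈ 11.85 kg m⁻³.
N² = (g/ρ₀)·Δρ/Δz = g·(Δρ/ρ₀)/Δz = 9.81 × 0.0115762 / 94 = 1.2081 × 10⁻³ s⁻².
N = √(1.2081 × 10⁻³) = 0.034758 rad s⁻¹ ≈ 0.0348 rad s⁻¹.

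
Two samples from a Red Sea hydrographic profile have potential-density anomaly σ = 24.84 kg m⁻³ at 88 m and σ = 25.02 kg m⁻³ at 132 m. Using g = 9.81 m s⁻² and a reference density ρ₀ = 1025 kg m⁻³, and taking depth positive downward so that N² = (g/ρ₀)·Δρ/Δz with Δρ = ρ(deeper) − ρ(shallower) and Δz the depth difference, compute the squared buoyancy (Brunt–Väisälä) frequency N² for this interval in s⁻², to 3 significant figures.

3.92 × 10⁻⁵ s⁻²

Δρ = 1025.02 − 1024.84 = 0.18 kg m⁻³ over Δz = 132 − 88 = 44 m.
N² = (9.81/1025) × (0.18/44) = 3.9153 × 10⁻⁵ s⁻² ≈ 3.92 × 10⁻⁵ s⁻².
N² > 0, so the interval is statically stable.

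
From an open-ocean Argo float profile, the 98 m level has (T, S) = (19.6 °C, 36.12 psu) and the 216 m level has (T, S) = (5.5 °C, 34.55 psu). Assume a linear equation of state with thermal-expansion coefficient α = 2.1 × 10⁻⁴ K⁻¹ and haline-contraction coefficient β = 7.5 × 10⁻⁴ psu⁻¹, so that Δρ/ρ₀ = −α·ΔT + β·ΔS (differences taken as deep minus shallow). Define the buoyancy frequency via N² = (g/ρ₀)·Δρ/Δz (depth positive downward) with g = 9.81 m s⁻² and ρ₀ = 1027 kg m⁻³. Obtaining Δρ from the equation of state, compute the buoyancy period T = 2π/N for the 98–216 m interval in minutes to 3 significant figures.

ΔT = -14.1 K, ΔS = -1.57 psu (deep − shallow).
Δρ/ρ₀ = −αΔT + βΔS = 2.961 × 10⁻³ − 1.1775 × 10⁻³ = 1.7835 × 10⁻³, so Δρ ≈ 1.832 kg m⁻³.
N² = (g/ρ₀)·Δρ/Δz = g·(Δρ/ρ₀)/Δz = 9.81 × 1.7835 × 10⁻³ / 118 = 1.4827 × 10⁻⁴ s⁻².
N = √(1.4827 × 10⁻⁴) = 0.012177 rad s⁻¹ → T = 2π/N = 515.99 s = 8.5998 min ≈ 8.60 min.

8.60 min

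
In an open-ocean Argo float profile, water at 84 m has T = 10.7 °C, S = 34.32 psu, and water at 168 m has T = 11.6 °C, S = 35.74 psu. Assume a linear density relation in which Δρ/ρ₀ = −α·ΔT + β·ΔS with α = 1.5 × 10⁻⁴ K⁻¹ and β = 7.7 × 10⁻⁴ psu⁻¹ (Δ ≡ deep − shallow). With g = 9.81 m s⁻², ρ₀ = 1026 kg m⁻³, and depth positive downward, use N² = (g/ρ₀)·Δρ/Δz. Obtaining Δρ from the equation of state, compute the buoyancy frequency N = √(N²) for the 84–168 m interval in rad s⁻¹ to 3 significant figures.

ΔT = +0.9 K, ΔS = +1.42 psu (deep − shallow).
Δρ/ρ₀ = −αΔT + βΔS = -1.35 × 10⁻⁴ + 1.0934 × 10⁻³ = 9.584 × 10⁻⁴, so Δρ ≈ 0.9833 kg m⁻³.
N² = (g/ρ₀)·Δρ/Δz = g·(Δρ/ρ₀)/Δz = 9.81 × 9.584 × 10⁻⁴ / 84 = 1.1193 × 10⁻⁴ s⁻².
N = √(1.1193 × 10⁻⁴) = 0.010580 rad s⁻¹ ≈ 0.0106 rad s⁻¹.

0.0106 rad s⁻¹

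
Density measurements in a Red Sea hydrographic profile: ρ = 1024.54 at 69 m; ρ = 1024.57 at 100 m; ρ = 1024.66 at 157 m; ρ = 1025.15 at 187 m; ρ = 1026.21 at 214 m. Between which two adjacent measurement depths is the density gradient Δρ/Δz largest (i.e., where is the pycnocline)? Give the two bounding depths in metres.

Compute the density gradient over each adjacent pair:
  69–100 m: Δρ/Δz = 0.03/31 = 9.7 × 10⁻⁴ kg m⁻⁴
  100–157 m: Δρ/Δz = 0.09/57 = 1.6 × 10⁻³ kg m⁻⁴
  157–187 m: Δρ/Δz = 0.49/30 = 0.016 kg m⁻⁴
  187–214 m: Δρ/Δz = 1.06/27 = 0.039 kg m⁻⁴
The largest gradient is in the 187–214 m interval — the pycnocline.

187–214 m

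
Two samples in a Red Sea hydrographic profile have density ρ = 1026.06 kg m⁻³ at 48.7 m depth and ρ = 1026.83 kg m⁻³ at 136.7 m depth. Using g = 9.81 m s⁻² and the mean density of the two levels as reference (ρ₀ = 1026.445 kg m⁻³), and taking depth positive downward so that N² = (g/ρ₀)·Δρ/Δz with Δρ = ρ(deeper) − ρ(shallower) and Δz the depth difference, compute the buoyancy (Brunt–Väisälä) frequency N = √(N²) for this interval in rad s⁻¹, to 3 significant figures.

9.14 × 10⁻³ rad s⁻¹

Δρ = 1026.83 − 1026.06 = 0.77 kg m⁻³ over Δz = 136.7 − 48.7 = 88 m.
N² = (9.81/1026.445) × (0.77/88) = 8.3626 × 10⁻⁵ s⁻².
N = √(8.3626 × 10⁻⁵) = 9.1447 × 10⁻³ rad s⁻¹ ≈ 9.14 × 10⁻³ rad s⁻¹.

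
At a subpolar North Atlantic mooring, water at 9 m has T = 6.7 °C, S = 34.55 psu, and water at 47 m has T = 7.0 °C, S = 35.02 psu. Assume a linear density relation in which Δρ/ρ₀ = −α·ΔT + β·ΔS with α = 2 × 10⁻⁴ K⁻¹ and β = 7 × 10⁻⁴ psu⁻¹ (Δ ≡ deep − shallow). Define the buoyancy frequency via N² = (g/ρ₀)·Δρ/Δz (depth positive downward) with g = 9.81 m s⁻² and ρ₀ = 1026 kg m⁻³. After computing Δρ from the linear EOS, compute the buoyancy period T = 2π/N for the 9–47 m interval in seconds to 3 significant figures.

754 s

ΔT = +0.3 K, ΔS = +0.47 psu (deep − shallow).
Δρ/ρ₀ = −αΔT + βΔS = -6.00 × 10⁻⁵ + 3.29 × 10⁻⁴ = 2.69 × 10⁻⁴, so Δρ ≈ 0.2760 kg m⁻³.
N² = (g/ρ₀)·Δρ/Δz = g·(Δρ/ρ₀)/Δz = 9.81 × 2.69 × 10⁻⁴ / 38 = 6.9444 × 10⁻⁵ s⁻².
N = √(6.9444 × 10⁻⁵) = 8.3333 × 10⁻³ rad s⁻¹ → T = 2π/N = 753.99 s ≈ 754 s.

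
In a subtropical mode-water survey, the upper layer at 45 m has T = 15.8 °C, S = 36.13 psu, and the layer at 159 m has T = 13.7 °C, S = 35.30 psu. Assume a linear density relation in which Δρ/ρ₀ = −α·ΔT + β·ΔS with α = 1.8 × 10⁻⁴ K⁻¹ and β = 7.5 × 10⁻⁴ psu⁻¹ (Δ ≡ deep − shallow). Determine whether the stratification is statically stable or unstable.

unstable

ΔT = 13.7 − 15.8 = -2.1 K and ΔS = 35.30 − 36.13 = -0.83 psu (deep − shallow).
−αΔT = 3.78 × 10⁻⁴; βΔS = -6.225 × 10⁻⁴; sum Δρ/ρ₀ = -2.445 × 10⁻⁴.
Δρ/ρ₀ < 0, so Δρ < 0: deeper water is lighter → statically unstable; the column would overturn.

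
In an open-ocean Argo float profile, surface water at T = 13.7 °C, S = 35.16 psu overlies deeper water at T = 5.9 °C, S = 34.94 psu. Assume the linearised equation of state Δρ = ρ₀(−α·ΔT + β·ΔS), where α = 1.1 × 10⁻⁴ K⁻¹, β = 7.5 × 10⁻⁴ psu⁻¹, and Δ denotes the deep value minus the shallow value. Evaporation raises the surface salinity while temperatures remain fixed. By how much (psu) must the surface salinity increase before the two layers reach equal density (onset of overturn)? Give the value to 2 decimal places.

Neutral buoyancy requires −α(T_deep − T_surf) + β(S_deep − S_surf′) = 0.
S_surf′ = S_deep − (α/β)·ΔT = 34.94 − (1.1 × 10⁻⁴/7.5 × 10⁻⁴)·(-7.8) = 36.0840 psu.
Increase required: 36.0840 − 35.16 = 0.9240 psu.

0.92 psu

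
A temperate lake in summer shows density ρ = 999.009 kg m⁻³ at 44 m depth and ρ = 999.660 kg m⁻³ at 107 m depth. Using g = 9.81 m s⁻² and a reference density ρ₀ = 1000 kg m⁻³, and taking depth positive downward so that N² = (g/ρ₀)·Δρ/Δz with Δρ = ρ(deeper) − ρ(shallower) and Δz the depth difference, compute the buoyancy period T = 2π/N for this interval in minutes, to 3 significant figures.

10.4 min

Δρ = 999.660 − 999.009 = 0.651 kg m⁻³ over Δz = 107 − 44 = 63 m.
N² = (9.81/1000) × (0.651/63) = 1.0137 × 10⁻⁴ s⁻².
N = √(1.0137 × 10⁻⁴) = 0.010068 rad s⁻¹, so T = 2π/N = 624.07 s = 10.401 min ≈ 10.4 min.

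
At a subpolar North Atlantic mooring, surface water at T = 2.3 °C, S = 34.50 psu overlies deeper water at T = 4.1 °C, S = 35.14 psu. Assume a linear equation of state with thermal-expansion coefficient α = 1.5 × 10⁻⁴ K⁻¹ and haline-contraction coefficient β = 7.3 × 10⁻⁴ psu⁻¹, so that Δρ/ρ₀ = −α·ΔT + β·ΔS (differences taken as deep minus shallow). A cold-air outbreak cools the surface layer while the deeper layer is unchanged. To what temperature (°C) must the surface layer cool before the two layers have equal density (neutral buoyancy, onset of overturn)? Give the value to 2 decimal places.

0.99 °C

Neutral buoyancy requires Δρ = 0, i.e. −α(T_deep − T_surf′) + β(S_deep − S_surf) = 0.
T_surf′ = T_deep − (β/α)·ΔS = 4.1 − (7.3 × 10⁻⁴/1.5 × 10⁻⁴)·(+0.64) = 0.9853 °C.
Cooling required: 2.3 − (0.9853) = 1.3147 °C.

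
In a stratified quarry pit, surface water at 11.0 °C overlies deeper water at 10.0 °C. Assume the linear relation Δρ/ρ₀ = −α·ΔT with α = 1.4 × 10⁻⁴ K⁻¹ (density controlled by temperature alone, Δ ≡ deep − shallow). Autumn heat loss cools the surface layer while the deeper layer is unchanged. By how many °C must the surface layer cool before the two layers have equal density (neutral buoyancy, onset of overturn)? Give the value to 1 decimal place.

With temperature the only control, equal density requires T_surf′ = T_deep.
T_surf′ = 10.0 °C.
Cooling required: 11.0 − 10.0 = 1.0 °C.

1.0 °C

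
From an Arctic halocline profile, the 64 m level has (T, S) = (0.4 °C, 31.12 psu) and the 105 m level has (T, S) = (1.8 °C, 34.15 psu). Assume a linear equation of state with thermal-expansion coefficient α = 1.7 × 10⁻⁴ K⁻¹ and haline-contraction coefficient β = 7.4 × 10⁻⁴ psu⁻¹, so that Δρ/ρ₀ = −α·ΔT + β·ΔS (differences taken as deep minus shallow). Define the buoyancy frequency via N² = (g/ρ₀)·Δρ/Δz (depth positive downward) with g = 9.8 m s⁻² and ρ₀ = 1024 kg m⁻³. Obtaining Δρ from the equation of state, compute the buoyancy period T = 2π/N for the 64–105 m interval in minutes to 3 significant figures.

ΔT = +1.4 K, ΔS = +3.03 psu (deep − shallow).
Δρ/ρ₀ = −αΔT + βΔS = -2.38 × 10⁻⁴ + 2.2422 × 10⁻³ = 2.0042 × 10⁻³, so Δρ ≈ 2.052 kg m⁻³.
N² = (g/ρ₀)·Δρ/Δz = g·(Δρ/ρ₀)/Δz = 9.8 × 2.0042 × 10⁻³ / 41 = 4.7905 × 10⁻⁴ s⁻².
N = √(4.7905 × 10⁻⁴) = 0.021887 rad s⁻¹ → T = 2π/N = 287.07 s = 4.7845 min ≈ 4.78 min.

4.78 min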